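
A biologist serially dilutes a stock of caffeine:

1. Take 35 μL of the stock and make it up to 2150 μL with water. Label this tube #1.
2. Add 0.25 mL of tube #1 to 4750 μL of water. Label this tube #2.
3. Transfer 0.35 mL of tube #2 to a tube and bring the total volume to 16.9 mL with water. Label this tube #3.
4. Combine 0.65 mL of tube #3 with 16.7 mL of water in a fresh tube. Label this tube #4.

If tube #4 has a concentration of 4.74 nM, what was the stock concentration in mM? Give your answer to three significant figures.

Step 1: 35 μL brought to 2150 μL → factor 2150/35 = 61.429
Step 2: 0.25 mL + 4750 μL = 5 mL total → factor 5/0.25 = 20
Step 3: 0.35 mL brought to 16.9 mL → factor 16.9/0.35 = 48.286
Step 4: 0.65 mL + 16.7 mL = 17.35 mL total → factor 17.35/0.65 = 26.692
Overall dilution factor = 61.429 × 20 × 48.286 × 26.692 = 1.5835 × 10^6
Stock = 4.74 nM × 1.5835 × 10^6 = 7.506 × 10^6 nM = 7.51 mM

7.51 mM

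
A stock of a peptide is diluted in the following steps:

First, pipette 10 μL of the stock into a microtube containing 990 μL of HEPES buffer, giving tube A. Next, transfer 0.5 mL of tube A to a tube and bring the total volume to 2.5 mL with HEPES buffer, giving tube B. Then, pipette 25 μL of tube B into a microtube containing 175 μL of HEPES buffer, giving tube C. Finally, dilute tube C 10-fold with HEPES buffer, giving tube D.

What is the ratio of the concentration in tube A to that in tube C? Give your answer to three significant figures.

40.0

Step 1: 10 μL + 990 μL = 1000 μL total → factor 1000/10 = 100
Step 2: 0.5 mL brought to 2.5 mL → factor 2.5/0.5 = 5
Step 3: 25 μL + 175 μL = 200 μL total → factor 200/25 = 8
Dilution factor to tube A = 100; to tube C = 4000
[tube A]/[tube C] = (factor to tube C)/(factor to tube A) = 4000/100 = 40.0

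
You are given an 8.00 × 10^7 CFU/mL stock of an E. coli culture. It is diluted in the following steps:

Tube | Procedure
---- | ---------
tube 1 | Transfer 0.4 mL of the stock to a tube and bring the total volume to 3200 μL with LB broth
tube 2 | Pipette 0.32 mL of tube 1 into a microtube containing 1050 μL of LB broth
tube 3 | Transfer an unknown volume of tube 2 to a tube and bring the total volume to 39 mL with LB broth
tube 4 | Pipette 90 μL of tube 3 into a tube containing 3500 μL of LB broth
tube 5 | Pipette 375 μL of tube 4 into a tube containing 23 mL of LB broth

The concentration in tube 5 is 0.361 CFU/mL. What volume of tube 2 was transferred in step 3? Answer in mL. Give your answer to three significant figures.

Step 1: 0.4 mL brought to 3200 μL → factor 3.2/0.4 = 8
Step 2: 0.32 mL + 1050 μL = 1.37 mL total → factor 1.37/0.32 = 4.2812
Step 3: v brought to 39 mL → factor = 39 mL/v
Step 4: 90 μL + 3500 μL = 3590 μL total → factor 3590/90 = 39.889
Step 5: 375 μL + 23 mL = 23375 μL total → factor 23375/375 = 62.333
Product of known-step factors = 85159
Overall factor = 8.00 × 10^7 CFU/mL / (0.361 CFU/mL) = 2.2161 × 10^8
Step-3 factor = 2.2161 × 10^8 / 85159 = 2602.3
v = 39 mL / 2602.3 = 0.0150 mL

0.0150 mL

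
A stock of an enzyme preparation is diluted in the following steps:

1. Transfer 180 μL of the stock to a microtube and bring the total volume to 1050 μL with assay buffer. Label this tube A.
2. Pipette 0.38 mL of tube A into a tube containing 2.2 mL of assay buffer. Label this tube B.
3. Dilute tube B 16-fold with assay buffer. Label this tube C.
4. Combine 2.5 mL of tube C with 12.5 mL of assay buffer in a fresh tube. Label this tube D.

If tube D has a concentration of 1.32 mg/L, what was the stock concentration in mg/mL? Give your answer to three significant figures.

5.02 mg/mL

Step 1: 180 μL brought to 1050 μL → factor 1050/180 = 5.8333
Step 2: 0.38 mL + 2.2 mL = 2.58 mL total → factor 2.58/0.38 = 6.7895
Step 3: 16-fold → factor 16
Step 4: 2.5 mL + 12.5 mL = 15 mL total → factor 15/2.5 = 6
Overall dilution factor = 5.8333 × 6.7895 × 16 × 6 = 3802.1
Stock = 1.32 mg/L × 3802.1 = 5019 mg/L = 5.02 mg/mL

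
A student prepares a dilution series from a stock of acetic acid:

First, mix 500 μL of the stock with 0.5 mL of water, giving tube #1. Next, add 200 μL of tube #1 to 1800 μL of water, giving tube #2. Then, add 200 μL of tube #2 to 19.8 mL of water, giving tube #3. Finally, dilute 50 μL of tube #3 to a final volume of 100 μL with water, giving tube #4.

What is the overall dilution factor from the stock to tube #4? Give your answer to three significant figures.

Step 1: 500 μL + 0.5 mL = 1000 μL total → factor 1000/500 = 2
Step 2: 200 μL + 1800 μL = 2000 μL total → factor 2000/200 = 10
Step 3: 200 μL + 19.8 mL = 20000 μL total → factor 20000/200 = 100
Step 4: 50 μL brought to 100 μL → factor 100/50 = 2
Overall dilution factor = 2 × 10 × 100 × 2 = 4000

4.00 × 10^3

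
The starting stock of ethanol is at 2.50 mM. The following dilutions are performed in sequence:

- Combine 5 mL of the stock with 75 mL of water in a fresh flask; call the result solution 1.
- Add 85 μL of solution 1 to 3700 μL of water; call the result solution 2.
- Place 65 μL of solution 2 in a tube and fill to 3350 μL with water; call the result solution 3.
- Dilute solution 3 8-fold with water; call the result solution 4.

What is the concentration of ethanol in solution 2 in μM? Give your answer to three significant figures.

3.51 μM

Step 1: 5 mL + 75 mL = 80 mL total → factor 80/5 = 16
Step 2: 85 μL + 3700 μL = 3785 μL total → factor 3785/85 = 44.529
Dilution factor through solution 2 = 16 × 44.529 = 712.47
[solution 2] = 2.50 mM / 712.47 = 0.003509 mM = 3.51 μM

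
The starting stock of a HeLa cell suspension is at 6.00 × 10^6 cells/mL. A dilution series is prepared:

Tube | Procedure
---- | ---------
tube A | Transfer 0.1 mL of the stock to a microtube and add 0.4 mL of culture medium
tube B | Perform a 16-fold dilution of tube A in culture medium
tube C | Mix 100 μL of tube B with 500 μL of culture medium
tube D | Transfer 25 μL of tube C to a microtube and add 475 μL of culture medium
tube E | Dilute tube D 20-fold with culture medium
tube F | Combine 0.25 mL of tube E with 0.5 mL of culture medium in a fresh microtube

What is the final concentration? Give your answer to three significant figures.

Step 1: 0.1 mL + 0.4 mL = 0.5 mL total → factor 0.5/0.1 = 5
Step 2: 16-fold → factor 16
Step 3: 100 μL + 500 μL = 600 μL total → factor 600/100 = 6
Step 4: 25 μL + 475 μL = 500 μL total → factor 500/25 = 20
Step 5: 20-fold → factor 20
Step 6: 0.25 mL + 0.5 mL = 0.75 mL total → factor 0.75/0.25 = 3
Overall dilution factor = 5 × 16 × 6 × 20 × 20 × 3 = 5.76 × 10^5
Final = 6.00 × 10^6 cells/mL / 5.76 × 10^5 = 10.4 cells/mL

10.4 cells/mL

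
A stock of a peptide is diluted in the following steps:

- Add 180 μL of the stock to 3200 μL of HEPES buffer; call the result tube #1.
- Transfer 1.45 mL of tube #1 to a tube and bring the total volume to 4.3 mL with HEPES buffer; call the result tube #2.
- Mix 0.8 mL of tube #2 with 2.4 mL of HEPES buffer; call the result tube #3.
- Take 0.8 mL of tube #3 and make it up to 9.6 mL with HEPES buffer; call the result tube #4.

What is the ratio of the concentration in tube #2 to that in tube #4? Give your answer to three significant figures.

Step 1: 180 μL + 3200 μL = 3380 μL total → factor 3380/180 = 18.778
Step 2: 1.45 mL brought to 4.3 mL → factor 4.3/1.45 = 2.9655
Step 3: 0.8 mL + 2.4 mL = 3.2 mL total → factor 3.2/0.8 = 4
Step 4: 0.8 mL brought to 9.6 mL → factor 9.6/0.8 = 12
Dilution factor to tube #2 = 55.686; to tube #4 = 2672.9
[tube #2]/[tube #4] = (factor to tube #4)/(factor to tube #2) = 2672.9/55.686 = 48.0

48.0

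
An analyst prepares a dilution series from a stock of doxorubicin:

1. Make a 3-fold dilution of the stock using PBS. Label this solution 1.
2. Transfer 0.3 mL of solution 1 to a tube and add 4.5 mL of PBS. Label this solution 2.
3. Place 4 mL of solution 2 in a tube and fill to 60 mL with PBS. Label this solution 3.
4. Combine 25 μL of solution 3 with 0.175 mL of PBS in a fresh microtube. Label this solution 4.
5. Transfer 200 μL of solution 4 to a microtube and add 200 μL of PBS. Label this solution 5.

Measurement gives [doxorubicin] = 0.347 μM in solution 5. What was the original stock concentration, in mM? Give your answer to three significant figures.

Step 1: 3-fold → factor 3
Step 2: 0.3 mL + 4.5 mL = 4.8 mL total → factor 4.8/0.3 = 16
Step 3: 4 mL brought to 60 mL → factor 60/4 = 15
Step 4: 25 μL + 0.175 mL = 200 μL total → factor 200/25 = 8
Step 5: 200 μL + 200 μL = 400 μL total → factor 400/200 = 2
Overall dilution factor = 3 × 16 × 15 × 8 × 2 = 11520
Stock = 0.347 μM × 11520 = 3997 μM = 4.00 mM

4.00 mM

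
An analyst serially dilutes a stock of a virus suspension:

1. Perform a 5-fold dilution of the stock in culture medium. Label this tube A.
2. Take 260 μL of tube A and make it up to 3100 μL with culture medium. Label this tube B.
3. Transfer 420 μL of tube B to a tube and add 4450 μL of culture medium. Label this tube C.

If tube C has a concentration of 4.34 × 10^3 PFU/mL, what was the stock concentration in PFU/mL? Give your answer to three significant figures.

3.00 × 10^6 PFU/mL

Step 1: 5-fold → factor 5
Step 2: 260 μL brought to 3100 μL → factor 3100/260 = 11.923
Step 3: 420 μL + 4450 μL = 4870 μL total → factor 4870/420 = 11.595
Overall dilution factor = 5 × 11.923 × 11.595 = 691.25
Stock = 4.34 × 10^3 PFU/mL × 691.25 = 3.00 × 10^6 PFU/mL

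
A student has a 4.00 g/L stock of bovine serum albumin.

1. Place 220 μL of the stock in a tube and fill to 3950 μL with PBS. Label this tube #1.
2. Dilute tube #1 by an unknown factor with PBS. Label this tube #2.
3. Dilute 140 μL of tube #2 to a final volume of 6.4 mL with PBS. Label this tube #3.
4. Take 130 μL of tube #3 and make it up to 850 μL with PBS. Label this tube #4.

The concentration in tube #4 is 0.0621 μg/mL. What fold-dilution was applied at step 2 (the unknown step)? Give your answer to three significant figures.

Step 1: 220 μL brought to 3950 μL → factor 3950/220 = 17.955
Step 2: unknown factor x
Step 3: 140 μL brought to 6.4 mL → factor 6400/140 = 45.714
Step 4: 130 μL brought to 850 μL → factor 850/130 = 6.5385
Product of known-step factors = 5366.6
Overall factor = 4.00 g/L / (0.0621 μg/mL) = 64412
x = 64412 / 5366.6 = 12.0

12.0-fold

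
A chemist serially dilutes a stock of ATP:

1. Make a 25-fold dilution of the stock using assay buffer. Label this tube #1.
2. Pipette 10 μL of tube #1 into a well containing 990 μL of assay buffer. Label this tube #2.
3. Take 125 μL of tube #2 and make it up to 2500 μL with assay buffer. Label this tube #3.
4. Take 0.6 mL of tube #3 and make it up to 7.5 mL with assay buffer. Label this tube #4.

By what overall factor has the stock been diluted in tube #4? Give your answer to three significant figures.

6.25 × 10^5

Step 1: 25-fold → factor 25
Step 2: 10 μL + 990 μL = 1000 μL total → factor 1000/10 = 100
Step 3: 125 μL brought to 2500 μL → factor 2500/125 = 20
Step 4: 0.6 mL brought to 7.5 mL → factor 7.5/0.6 = 12.5
Overall dilution factor = 25 × 100 × 20 × 12.5 = 6.25 × 10^5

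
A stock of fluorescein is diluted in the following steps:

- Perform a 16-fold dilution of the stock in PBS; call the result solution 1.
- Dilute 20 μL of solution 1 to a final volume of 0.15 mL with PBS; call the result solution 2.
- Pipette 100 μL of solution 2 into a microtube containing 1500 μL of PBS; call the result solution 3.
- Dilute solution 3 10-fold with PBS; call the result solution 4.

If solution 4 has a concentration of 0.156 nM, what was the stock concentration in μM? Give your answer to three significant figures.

3.00 μM

Step 1: 16-fold → factor 16
Step 2: 20 μL brought to 0.15 mL → factor 150/20 = 7.5
Step 3: 100 μL + 1500 μL = 1600 μL total → factor 1600/100 = 16
Step 4: 10-fold → factor 10
Overall dilution factor = 16 × 7.5 × 16 × 10 = 19200
Stock = 0.156 nM × 19200 = 2995 nM = 3.00 μM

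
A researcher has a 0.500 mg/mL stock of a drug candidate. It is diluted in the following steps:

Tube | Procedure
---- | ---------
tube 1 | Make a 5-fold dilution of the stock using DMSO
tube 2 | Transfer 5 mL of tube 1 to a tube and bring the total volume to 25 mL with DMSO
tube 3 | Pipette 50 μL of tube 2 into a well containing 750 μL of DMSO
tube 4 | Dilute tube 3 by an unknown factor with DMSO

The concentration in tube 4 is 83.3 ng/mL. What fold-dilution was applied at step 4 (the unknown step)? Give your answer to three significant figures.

Step 1: 5-fold → factor 5
Step 2: 5 mL brought to 25 mL → factor 25/5 = 5
Step 3: 50 μL + 750 μL = 800 μL total → factor 800/50 = 16
Step 4: unknown factor x
Product of known-step factors = 400
Overall factor = 0.500 mg/mL / (83.3 ng/mL) = 6002.4
x = 6002.4 / 400 = 15.0

15.0-fold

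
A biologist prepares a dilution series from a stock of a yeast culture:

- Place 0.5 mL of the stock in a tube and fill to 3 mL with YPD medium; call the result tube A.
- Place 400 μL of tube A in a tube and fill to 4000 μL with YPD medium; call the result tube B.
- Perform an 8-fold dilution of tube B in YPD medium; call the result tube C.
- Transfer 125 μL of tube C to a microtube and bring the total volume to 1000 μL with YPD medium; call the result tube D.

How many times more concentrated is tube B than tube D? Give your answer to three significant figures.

64.0

Step 1: 0.5 mL brought to 3 mL → factor 3/0.5 = 6
Step 2: 400 μL brought to 4000 μL → factor 4000/400 = 10
Step 3: 8-fold → factor 8
Step 4: 125 μL brought to 1000 μL → factor 1000/125 = 8
Dilution factor to tube B = 60; to tube D = 3840
[tube B]/[tube D] = (factor to tube D)/(factor to tube B) = 3840/60 = 64.0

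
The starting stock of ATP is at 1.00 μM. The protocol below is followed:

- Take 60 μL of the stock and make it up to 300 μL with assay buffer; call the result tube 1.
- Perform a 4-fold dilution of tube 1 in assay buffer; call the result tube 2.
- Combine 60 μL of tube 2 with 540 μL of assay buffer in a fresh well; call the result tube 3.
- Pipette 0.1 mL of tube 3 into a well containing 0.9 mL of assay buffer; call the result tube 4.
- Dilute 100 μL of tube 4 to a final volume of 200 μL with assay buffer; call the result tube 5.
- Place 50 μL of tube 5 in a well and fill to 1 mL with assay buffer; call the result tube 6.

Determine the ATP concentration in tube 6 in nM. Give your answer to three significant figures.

Step 1: 60 μL brought to 300 μL → factor 300/60 = 5
Step 2: 4-fold → factor 4
Step 3: 60 μL + 540 μL = 600 μL total → factor 600/60 = 10
Step 4: 0.1 mL + 0.9 mL = 1 mL total → factor 1/0.1 = 10
Step 5: 100 μL brought to 200 μL → factor 200/100 = 2
Step 6: 50 μL brought to 1 mL → factor 1000/50 = 20
Overall dilution factor = 5 × 4 × 10 × 10 × 2 × 20 = 80000
Final = 1.00 μM / 80000 = 1.250 × 10^-5 μM = 0.0125 nM

0.0125 nM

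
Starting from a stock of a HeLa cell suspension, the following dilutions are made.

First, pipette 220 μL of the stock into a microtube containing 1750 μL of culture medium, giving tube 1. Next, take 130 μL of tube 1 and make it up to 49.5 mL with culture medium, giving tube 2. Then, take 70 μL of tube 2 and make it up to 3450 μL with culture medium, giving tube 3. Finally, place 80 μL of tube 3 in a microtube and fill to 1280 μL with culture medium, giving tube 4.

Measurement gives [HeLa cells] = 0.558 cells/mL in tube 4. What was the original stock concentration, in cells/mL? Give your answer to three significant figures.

Step 1: 220 μL + 1750 μL = 1970 μL total → factor 1970/220 = 8.9545
Step 2: 130 μL brought to 49.5 mL → factor 49500/130 = 380.77
Step 3: 70 μL brought to 3450 μL → factor 3450/70 = 49.286
Step 4: 80 μL brought to 1280 μL → factor 1280/80 = 16
Overall dilution factor = 8.9545 × 380.77 × 49.286 × 16 = 2.6887 × 10^6
Stock = 0.558 cells/mL × 2.6887 × 10^6 = 1.50 × 10^6 cells/mL

1.50 × 10^6 cells/mL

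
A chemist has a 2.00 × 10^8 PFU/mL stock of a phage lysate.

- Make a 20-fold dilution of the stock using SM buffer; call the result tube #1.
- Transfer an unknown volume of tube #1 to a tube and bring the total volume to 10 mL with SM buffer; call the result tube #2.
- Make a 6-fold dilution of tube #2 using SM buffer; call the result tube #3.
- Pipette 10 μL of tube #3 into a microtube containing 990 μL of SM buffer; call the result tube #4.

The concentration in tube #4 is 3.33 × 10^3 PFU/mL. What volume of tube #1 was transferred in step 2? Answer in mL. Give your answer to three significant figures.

Step 1: 20-fold → factor 20
Step 2: v brought to 10 mL → factor = 10 mL/v
Step 3: 6-fold → factor 6
Step 4: 10 μL + 990 μL = 1000 μL total → factor 1000/10 = 100
Product of known-step factors = 12000
Overall factor = 2.00 × 10^8 PFU/mL / (3.33 × 10^3 PFU/mL) = 60060
Step-2 factor = 60060 / 12000 = 5.005
v = 10 mL / 5.005 = 2.00 mL

2.00 mL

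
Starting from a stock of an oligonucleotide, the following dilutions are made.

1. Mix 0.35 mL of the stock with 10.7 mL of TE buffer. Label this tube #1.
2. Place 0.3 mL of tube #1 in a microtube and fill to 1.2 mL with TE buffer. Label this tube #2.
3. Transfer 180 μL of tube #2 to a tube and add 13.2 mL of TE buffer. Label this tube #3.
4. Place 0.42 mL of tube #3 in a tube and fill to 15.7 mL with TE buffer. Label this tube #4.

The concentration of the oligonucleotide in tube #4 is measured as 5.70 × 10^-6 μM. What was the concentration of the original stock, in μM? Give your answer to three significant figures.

2.00 μM

Step 1: 0.35 mL + 10.7 mL = 11.05 mL total → factor 11.05/0.35 = 31.571
Step 2: 0.3 mL brought to 1.2 mL → factor 1.2/0.3 = 4
Step 3: 180 μL + 13.2 mL = 13380 μL total → factor 13380/180 = 74.333
Step 4: 0.42 mL brought to 15.7 mL → factor 15.7/0.42 = 37.381
Overall dilution factor = 31.571 × 4 × 74.333 × 37.381 = 3.509 × 10^5
Stock = 5.70 × 10^-6 μM × 3.509 × 10^5 = 2.00 μM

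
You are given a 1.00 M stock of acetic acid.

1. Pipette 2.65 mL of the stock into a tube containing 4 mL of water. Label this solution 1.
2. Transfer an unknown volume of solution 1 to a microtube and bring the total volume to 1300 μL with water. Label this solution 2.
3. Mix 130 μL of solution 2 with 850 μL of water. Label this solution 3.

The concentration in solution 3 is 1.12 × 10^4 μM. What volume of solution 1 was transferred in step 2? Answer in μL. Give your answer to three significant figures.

Step 1: 2.65 mL + 4 mL = 6.65 mL total → factor 6.65/2.65 = 2.5094
Step 2: v brought to 1300 μL → factor = 1300 μL/v
Step 3: 130 μL + 850 μL = 980 μL total → factor 980/130 = 7.5385
Product of known-step factors = 18.917
Overall factor = 1.00 M / (1.12 × 10^4 μM) = 89.286
Step-2 factor = 89.286 / 18.917 = 4.7198
v = 1300 μL / 4.7198 = 275 μL

275 μL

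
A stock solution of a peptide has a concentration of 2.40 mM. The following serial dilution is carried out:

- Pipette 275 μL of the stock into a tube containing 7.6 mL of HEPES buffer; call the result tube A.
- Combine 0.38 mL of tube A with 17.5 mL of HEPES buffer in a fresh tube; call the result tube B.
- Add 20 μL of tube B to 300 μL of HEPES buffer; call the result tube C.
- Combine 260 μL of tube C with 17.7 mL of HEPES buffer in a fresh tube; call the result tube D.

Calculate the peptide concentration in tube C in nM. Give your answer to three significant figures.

111 nM

Step 1: 275 μL + 7.6 mL = 7875 μL total → factor 7875/275 = 28.636
Step 2: 0.38 mL + 17.5 mL = 17.88 mL total → factor 17.88/0.38 = 47.053
Step 3: 20 μL + 300 μL = 320 μL total → factor 320/20 = 16
Dilution factor through tube C = 28.636 × 47.053 × 16 = 21559
[tube C] = 2.40 mM / 21559 = 0.0001113 mM = 111 nM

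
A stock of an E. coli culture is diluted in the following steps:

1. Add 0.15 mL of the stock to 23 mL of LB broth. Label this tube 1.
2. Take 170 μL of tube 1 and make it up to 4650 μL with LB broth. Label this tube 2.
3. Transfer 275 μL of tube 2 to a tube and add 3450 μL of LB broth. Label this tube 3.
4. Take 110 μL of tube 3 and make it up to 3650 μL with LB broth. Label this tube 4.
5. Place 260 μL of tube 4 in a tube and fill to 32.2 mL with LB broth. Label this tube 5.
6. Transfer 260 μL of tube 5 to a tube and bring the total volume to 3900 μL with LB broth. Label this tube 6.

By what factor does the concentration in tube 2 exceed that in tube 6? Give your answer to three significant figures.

8.35 × 10^5

Step 1: 0.15 mL + 23 mL = 23.15 mL total → factor 23.15/0.15 = 154.33
Step 2: 170 μL brought to 4650 μL → factor 4650/170 = 27.353
Step 3: 275 μL + 3450 μL = 3725 μL total → factor 3725/275 = 13.545
Step 4: 110 μL brought to 3650 μL → factor 3650/110 = 33.182
Step 5: 260 μL brought to 32.2 mL → factor 32200/260 = 123.85
Step 6: 260 μL brought to 3900 μL → factor 3900/260 = 15
Dilution factor to tube 2 = 4221.5; to tube 6 = 3.5248 × 10^9
[tube 2]/[tube 6] = (factor to tube 6)/(factor to tube 2) = 3.5248 × 10^9/4221.5 = 8.35 × 10^5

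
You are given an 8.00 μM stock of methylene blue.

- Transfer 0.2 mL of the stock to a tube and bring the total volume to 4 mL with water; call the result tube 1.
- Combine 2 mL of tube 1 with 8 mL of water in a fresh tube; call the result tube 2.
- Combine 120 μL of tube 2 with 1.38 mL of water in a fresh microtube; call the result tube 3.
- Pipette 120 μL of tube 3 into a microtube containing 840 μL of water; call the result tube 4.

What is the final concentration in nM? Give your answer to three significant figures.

Step 1: 0.2 mL brought to 4 mL → factor 4/0.2 = 20
Step 2: 2 mL + 8 mL = 10 mL total → factor 10/2 = 5
Step 3: 120 μL + 1.38 mL = 1500 μL total → factor 1500/120 = 12.5
Step 4: 120 μL + 840 μL = 960 μL total → factor 960/120 = 8
Overall dilution factor = 20 × 5 × 12.5 × 8 = 10000
Final = 8.00 μM / 10000 = 0.0008000 μM = 0.800 nM

0.800 nM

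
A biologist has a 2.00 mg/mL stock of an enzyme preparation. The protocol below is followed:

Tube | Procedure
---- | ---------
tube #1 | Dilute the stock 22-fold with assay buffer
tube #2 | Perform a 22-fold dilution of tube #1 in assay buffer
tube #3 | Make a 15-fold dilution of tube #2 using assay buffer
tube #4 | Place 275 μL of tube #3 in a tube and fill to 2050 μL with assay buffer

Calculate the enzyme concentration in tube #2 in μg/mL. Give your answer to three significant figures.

4.13 μg/mL

Step 1: 22-fold → factor 22
Step 2: 22-fold → factor 22
Dilution factor through tube #2 = 22 × 22 = 484
[tube #2] = 2.00 mg/mL / 484 = 0.004132 mg/mL = 4.13 μg/mL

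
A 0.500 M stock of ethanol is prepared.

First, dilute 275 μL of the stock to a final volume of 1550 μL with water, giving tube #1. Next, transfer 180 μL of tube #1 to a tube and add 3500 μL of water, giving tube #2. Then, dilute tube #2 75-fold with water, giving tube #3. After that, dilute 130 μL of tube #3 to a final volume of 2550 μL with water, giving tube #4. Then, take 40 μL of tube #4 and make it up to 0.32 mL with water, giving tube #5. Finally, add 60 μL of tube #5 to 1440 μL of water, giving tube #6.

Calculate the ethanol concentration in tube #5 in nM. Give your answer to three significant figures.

Step 1: 275 μL brought to 1550 μL → factor 1550/275 = 5.6364
Step 2: 180 μL + 3500 μL = 3680 μL total → factor 3680/180 = 20.444
Step 3: 75-fold → factor 75
Step 4: 130 μL brought to 2550 μL → factor 2550/130 = 19.615
Step 5: 40 μL brought to 0.32 mL → factor 320/40 = 8
Dilution factor through tube #5 = 5.6364 × 20.444 × 75 × 19.615 × 8 = 1.3562 × 10^6
[tube #5] = 0.500 M / 1.3562 × 10^6 = 3.687 × 10^-7 M = 369 nM

369 nM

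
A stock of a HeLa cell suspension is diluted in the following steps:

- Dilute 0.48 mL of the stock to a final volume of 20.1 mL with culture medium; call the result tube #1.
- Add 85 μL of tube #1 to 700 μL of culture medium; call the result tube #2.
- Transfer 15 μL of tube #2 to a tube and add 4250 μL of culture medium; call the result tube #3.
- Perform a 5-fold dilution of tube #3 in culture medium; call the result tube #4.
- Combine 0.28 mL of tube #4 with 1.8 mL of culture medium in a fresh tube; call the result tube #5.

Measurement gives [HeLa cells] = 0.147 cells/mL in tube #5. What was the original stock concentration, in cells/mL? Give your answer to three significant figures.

Step 1: 0.48 mL brought to 20.1 mL → factor 20.1/0.48 = 41.875
Step 2: 85 μL + 700 μL = 785 μL total → factor 785/85 = 9.2353
Step 3: 15 μL + 4250 μL = 4265 μL total → factor 4265/15 = 284.33
Step 4: 5-fold → factor 5
Step 5: 0.28 mL + 1.8 mL = 2.08 mL total → factor 2.08/0.28 = 7.4286
Overall dilution factor = 41.875 × 9.2353 × 284.33 × 5 × 7.4286 = 4.0842 × 10^6
Stock = 0.147 cells/mL × 4.0842 × 10^6 = 6.00 × 10^5 cells/mL

6.00 × 10^5 cells/mL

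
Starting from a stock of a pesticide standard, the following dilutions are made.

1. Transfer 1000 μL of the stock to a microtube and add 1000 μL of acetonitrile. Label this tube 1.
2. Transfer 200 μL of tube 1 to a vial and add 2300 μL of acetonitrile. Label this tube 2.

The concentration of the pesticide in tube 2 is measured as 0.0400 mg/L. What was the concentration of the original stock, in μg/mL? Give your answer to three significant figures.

1.00 μg/mL

Step 1: 1000 μL + 1000 μL = 2000 μL total → factor 2000/1000 = 2
Step 2: 200 μL + 2300 μL = 2500 μL total → factor 2500/200 = 12.5
Overall dilution factor = 2 × 12.5 = 25
Stock = 0.0400 mg/L × 25 = 1.000 mg/L = 1.00 μg/mL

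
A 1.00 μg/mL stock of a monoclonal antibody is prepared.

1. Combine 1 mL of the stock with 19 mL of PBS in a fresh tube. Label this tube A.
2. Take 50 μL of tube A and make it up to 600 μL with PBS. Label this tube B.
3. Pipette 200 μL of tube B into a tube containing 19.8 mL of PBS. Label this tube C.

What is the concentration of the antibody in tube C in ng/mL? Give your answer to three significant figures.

0.0417 ng/mL

Step 1: 1 mL + 19 mL = 20 mL total → factor 20/1 = 20
Step 2: 50 μL brought to 600 μL → factor 600/50 = 12
Step 3: 200 μL + 19.8 mL = 20000 μL total → factor 20000/200 = 100
Overall dilution factor = 20 × 12 × 100 = 24000
Final = 1.00 μg/mL / 24000 = 4.167 × 10^-5 μg/mL = 0.0417 ng/mL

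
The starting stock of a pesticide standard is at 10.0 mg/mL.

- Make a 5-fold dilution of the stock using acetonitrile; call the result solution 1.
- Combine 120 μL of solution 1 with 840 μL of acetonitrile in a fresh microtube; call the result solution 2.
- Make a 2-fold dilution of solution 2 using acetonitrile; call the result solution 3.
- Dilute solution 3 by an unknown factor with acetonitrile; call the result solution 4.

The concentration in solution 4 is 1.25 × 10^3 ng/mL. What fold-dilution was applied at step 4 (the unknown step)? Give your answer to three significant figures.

100-fold

Step 1: 5-fold → factor 5
Step 2: 120 μL + 840 μL = 960 μL total → factor 960/120 = 8
Step 3: 2-fold → factor 2
Step 4: unknown factor x
Product of known-step factors = 80
Overall factor = 10.0 mg/mL / (1.25 × 10^3 ng/mL) = 8000
x = 8000 / 80 = 100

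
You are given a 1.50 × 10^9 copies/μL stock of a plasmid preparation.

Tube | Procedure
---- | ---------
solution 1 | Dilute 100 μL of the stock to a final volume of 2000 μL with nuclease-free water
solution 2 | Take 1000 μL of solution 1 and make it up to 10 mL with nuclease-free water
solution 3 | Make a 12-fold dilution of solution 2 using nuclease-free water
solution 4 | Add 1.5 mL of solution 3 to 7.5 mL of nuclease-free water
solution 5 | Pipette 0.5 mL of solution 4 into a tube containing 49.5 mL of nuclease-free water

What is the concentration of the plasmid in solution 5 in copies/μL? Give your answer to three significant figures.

1.04 × 10^3 copies/μL

Step 1: 100 μL brought to 2000 μL → factor 2000/100 = 20
Step 2: 1000 μL brought to 10 mL → factor 10000/1000 = 10
Step 3: 12-fold → factor 12
Step 4: 1.5 mL + 7.5 mL = 9 mL total → factor 9/1.5 = 6
Step 5: 0.5 mL + 49.5 mL = 50 mL total → factor 50/0.5 = 100
Overall dilution factor = 20 × 10 × 12 × 6 × 100 = 1.44 × 10^6
Final = 1.50 × 10^9 copies/μL / 1.44 × 10^6 = 1.04 × 10^3 copies/μL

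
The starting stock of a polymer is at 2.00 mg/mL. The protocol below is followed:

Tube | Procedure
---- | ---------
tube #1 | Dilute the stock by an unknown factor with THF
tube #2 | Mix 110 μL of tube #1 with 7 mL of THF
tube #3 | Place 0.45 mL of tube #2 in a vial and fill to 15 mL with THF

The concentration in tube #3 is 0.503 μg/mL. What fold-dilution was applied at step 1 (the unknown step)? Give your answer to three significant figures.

Step 1: unknown factor x
Step 2: 110 μL + 7 mL = 7110 μL total → factor 7110/110 = 64.636
Step 3: 0.45 mL brought to 15 mL → factor 15/0.45 = 33.333
Product of known-step factors = 2154.5
Overall factor = 2.00 mg/mL / (0.503 μg/mL) = 3976.1
x = 3976.1 / 2154.5 = 1.85

1.85-fold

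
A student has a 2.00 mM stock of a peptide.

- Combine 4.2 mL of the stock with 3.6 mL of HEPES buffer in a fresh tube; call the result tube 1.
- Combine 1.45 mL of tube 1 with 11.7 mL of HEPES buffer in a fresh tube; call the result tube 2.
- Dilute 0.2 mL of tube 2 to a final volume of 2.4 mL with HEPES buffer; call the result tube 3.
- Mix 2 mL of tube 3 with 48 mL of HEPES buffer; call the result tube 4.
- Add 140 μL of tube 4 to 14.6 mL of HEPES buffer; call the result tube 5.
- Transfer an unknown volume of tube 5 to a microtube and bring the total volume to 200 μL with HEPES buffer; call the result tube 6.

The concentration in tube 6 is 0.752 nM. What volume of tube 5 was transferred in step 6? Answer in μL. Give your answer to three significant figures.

Step 1: 4.2 mL + 3.6 mL = 7.8 mL total → factor 7.8/4.2 = 1.8571
Step 2: 1.45 mL + 11.7 mL = 13.15 mL total → factor 13.15/1.45 = 9.069
Step 3: 0.2 mL brought to 2.4 mL → factor 2.4/0.2 = 12
Step 4: 2 mL + 48 mL = 50 mL total → factor 50/2 = 25
Step 5: 140 μL + 14.6 mL = 14740 μL total → factor 14740/140 = 105.29
Step 6: v brought to 200 μL → factor = 200 μL/v
Product of known-step factors = 5.3198 × 10^5
Overall factor = 2.00 mM / (0.752 nM) = 2.6596 × 10^6
Step-6 factor = 2.6596 × 10^6 / 5.3198 × 10^5 = 4.9994
v = 200 μL / 4.9994 = 40.0 μL

40.0 μL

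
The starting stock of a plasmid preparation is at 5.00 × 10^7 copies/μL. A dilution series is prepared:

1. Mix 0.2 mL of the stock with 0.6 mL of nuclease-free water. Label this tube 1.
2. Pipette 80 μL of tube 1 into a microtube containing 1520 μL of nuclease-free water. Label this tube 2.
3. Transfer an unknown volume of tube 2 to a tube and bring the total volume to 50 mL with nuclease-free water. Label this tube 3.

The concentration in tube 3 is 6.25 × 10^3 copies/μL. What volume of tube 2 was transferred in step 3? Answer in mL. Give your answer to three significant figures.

Step 1: 0.2 mL + 0.6 mL = 0.8 mL total → factor 0.8/0.2 = 4
Step 2: 80 μL + 1520 μL = 1600 μL total → factor 1600/80 = 20
Step 3: v brought to 50 mL → factor = 50 mL/v
Product of known-step factors = 80
Overall factor = 5.00 × 10^7 copies/μL / (6.25 × 10^3 copies/μL) = 8000
Step-3 factor = 8000 / 80 = 100
v = 50 mL / 100 = 0.500 mL

0.500 mL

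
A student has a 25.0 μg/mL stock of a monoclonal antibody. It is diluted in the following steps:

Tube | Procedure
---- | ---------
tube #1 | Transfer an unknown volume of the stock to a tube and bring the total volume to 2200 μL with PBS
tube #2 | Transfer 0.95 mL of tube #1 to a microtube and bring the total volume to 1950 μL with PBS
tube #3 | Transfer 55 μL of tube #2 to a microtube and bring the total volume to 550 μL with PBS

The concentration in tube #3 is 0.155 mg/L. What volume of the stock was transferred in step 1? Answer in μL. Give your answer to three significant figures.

Step 1: v brought to 2200 μL → factor = 2200 μL/v
Step 2: 0.95 mL brought to 1950 μL → factor 1.95/0.95 = 2.0526
Step 3: 55 μL brought to 550 μL → factor 550/55 = 10
Product of known-step factors = 20.526
Overall factor = 25.0 μg/mL / (0.155 mg/L) = 161.29
Step-1 factor = 161.29 / 20.526 = 7.8577
v = 2200 μL / 7.8577 = 280 μL

280 μL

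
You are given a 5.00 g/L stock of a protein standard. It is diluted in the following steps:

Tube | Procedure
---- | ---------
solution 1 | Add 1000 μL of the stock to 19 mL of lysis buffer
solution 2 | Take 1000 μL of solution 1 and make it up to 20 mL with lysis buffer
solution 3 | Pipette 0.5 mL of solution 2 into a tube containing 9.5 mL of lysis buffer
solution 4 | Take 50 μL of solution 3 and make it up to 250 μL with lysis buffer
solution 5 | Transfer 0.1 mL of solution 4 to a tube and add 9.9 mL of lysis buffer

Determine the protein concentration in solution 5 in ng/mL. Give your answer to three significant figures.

1.25 ng/mL

Step 1: 1000 μL + 19 mL = 20000 μL total → factor 20000/1000 = 20
Step 2: 1000 μL brought to 20 mL → factor 20000/1000 = 20
Step 3: 0.5 mL + 9.5 mL = 10 mL total → factor 10/0.5 = 20
Step 4: 50 μL brought to 250 μL → factor 250/50 = 5
Step 5: 0.1 mL + 9.9 mL = 10 mL total → factor 10/0.1 = 100
Overall dilution factor = 20 × 20 × 20 × 5 × 100 = 4 × 10^6
Final = 5.00 g/L / 4 × 10^6 = 1.250 × 10^-6 g/L = 1.25 ng/mL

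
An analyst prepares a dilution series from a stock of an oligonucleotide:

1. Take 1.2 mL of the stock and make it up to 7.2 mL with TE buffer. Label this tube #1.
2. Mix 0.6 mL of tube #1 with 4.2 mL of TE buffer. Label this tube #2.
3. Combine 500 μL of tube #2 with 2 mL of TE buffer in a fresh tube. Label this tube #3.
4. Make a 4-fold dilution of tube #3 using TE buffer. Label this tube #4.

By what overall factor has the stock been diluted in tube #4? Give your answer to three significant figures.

Step 1: 1.2 mL brought to 7.2 mL → factor 7.2/1.2 = 6
Step 2: 0.6 mL + 4.2 mL = 4.8 mL total → factor 4.8/0.6 = 8
Step 3: 500 μL + 2 mL = 2500 μL total → factor 2500/500 = 5
Step 4: 4-fold → factor 4
Overall dilution factor = 6 × 8 × 5 × 4 = 960

960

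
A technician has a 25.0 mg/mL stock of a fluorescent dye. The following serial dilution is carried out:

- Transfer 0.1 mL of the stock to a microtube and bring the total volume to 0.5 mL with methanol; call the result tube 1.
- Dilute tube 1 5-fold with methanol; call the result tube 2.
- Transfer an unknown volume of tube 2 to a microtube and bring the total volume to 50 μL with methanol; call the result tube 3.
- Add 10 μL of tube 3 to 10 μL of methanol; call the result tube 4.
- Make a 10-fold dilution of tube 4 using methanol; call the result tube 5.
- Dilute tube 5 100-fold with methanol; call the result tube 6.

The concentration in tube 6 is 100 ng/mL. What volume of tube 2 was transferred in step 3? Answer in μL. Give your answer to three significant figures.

10.0 μL

Step 1: 0.1 mL brought to 0.5 mL → factor 0.5/0.1 = 5
Step 2: 5-fold → factor 5
Step 3: v brought to 50 μL → factor = 50 μL/v
Step 4: 10 μL + 10 μL = 20 μL total → factor 20/10 = 2
Step 5: 10-fold → factor 10
Step 6: 100-fold → factor 100
Product of known-step factors = 50000
Overall factor = 25.0 mg/mL / (100 ng/mL) = 2.5 × 10^5
Step-3 factor = 2.5 × 10^5 / 50000 = 5
v = 50 μL / 5 = 10.0 μL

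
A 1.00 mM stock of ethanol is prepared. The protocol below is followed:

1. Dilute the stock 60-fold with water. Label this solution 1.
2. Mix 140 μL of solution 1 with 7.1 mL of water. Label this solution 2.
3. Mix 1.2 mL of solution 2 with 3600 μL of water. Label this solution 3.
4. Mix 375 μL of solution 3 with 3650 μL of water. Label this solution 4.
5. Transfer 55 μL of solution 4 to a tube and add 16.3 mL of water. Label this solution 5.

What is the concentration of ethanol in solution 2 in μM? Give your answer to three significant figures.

0.322 μM

Step 1: 60-fold → factor 60
Step 2: 140 μL + 7.1 mL = 7240 μL total → factor 7240/140 = 51.714
Dilution factor through solution 2 = 60 × 51.714 = 3102.9
[solution 2] = 1.00 mM / 3102.9 = 0.0003223 mM = 0.322 μM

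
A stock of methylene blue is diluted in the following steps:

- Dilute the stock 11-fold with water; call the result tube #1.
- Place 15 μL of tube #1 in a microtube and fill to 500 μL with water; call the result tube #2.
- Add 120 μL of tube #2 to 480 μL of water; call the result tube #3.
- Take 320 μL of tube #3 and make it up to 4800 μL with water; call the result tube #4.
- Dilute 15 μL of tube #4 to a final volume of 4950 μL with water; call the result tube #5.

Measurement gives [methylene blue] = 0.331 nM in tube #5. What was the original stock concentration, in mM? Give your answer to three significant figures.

Step 1: 11-fold → factor 11
Step 2: 15 μL brought to 500 μL → factor 500/15 = 33.333
Step 3: 120 μL + 480 μL = 600 μL total → factor 600/120 = 5
Step 4: 320 μL brought to 4800 μL → factor 4800/320 = 15
Step 5: 15 μL brought to 4950 μL → factor 4950/15 = 330
Overall dilution factor = 11 × 33.333 × 5 × 15 × 330 = 9.075 × 10^6
Stock = 0.331 nM × 9.075 × 10^6 = 3.004 × 10^6 nM = 3.00 mM

3.00 mM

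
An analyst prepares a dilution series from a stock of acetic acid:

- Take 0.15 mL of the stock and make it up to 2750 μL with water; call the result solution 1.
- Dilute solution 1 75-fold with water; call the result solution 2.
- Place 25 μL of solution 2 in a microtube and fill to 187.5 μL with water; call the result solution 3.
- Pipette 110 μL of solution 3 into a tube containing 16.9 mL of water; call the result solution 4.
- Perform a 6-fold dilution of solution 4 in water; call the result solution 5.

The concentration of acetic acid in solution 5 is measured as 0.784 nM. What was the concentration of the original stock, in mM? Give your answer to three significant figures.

7.50 mM

Step 1: 0.15 mL brought to 2750 μL → factor 2.75/0.15 = 18.333
Step 2: 75-fold → factor 75
Step 3: 25 μL brought to 187.5 μL → factor 187.5/25 = 7.5
Step 4: 110 μL + 16.9 mL = 17010 μL total → factor 17010/110 = 154.64
Step 5: 6-fold → factor 6
Overall dilution factor = 18.333 × 75 × 7.5 × 154.64 × 6 = 9.5681 × 10^6
Stock = 0.784 nM × 9.5681 × 10^6 = 7.501 × 10^6 nM = 7.50 mM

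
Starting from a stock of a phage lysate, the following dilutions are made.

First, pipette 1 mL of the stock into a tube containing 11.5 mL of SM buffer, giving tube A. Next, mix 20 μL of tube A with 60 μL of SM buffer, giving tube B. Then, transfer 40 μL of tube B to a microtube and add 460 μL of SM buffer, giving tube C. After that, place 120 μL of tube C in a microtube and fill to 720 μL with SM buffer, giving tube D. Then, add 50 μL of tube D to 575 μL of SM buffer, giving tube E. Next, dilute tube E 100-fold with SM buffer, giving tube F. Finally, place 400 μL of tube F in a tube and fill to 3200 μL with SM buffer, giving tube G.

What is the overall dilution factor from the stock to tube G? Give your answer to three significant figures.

3.75 × 10^7

Step 1: 1 mL + 11.5 mL = 12.5 mL total → factor 12.5/1 = 12.5
Step 2: 20 μL + 60 μL = 80 μL total → factor 80/20 = 4
Step 3: 40 μL + 460 μL = 500 μL total → factor 500/40 = 12.5
Step 4: 120 μL brought to 720 μL → factor 720/120 = 6
Step 5: 50 μL + 575 μL = 625 μL total → factor 625/50 = 12.5
Step 6: 100-fold → factor 100
Step 7: 400 μL brought to 3200 μL → factor 3200/400 = 8
Overall dilution factor = 12.5 × 4 × 12.5 × 6 × 12.5 × 100 × 8 = 3.75 × 10^7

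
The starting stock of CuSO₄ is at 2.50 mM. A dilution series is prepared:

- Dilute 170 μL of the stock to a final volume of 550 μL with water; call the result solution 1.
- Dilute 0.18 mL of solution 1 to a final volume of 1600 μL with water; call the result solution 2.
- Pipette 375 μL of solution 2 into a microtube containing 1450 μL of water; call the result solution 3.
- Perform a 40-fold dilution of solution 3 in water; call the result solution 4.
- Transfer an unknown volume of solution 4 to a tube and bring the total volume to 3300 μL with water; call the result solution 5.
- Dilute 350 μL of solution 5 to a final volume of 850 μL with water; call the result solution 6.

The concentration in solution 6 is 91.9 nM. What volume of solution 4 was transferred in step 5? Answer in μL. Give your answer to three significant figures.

1.65 × 10^3 μL

Step 1: 170 μL brought to 550 μL → factor 550/170 = 3.2353
Step 2: 0.18 mL brought to 1600 μL → factor 1.6/0.18 = 8.8889
Step 3: 375 μL + 1450 μL = 1825 μL total → factor 1825/375 = 4.8667
Step 4: 40-fold → factor 40
Step 5: v brought to 3300 μL → factor = 3300 μL/v
Step 6: 350 μL brought to 850 μL → factor 850/350 = 2.4286
Product of known-step factors = 13596
Overall factor = 2.50 mM / (91.9 nM) = 27203
Step-5 factor = 27203 / 13596 = 2.0009
v = 3300 μL / 2.0009 = 1.65 × 10^3 μL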